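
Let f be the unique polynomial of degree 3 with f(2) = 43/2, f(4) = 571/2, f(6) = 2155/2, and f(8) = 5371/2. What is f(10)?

Forward differences of the values at x = 2, 4, 6, 8:
  f  : 43/2  571/2  2155/2  5371/2
  Δ  : 264  792  1608
  Δ^2: 528  816
  Δ^3: 288
The third differences are constant, confirming degree 3.
Interpolating (Newton forward form) and evaluating at x = 10 gives f(10) = 10795/2.

10795/2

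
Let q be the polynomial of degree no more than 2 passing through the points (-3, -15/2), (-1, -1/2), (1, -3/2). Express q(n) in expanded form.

q(n) = -n^2 - (1/2)n

Using the Lagrange interpolation formula with nodes -3, -1, 1:
  L_0(n) = (n + 1)(n - 1) / 8
  L_1(n) = (n + 3)(n - 1) / -4
  L_2(n) = (n + 3)(n + 1) / 8
Then q(n) = -15/2·L_0(n) - 1/2·L_1(n) - 3/2·L_2(n).
Expanding and collecting terms gives q(n) = -n² - (1/2)n.
Check: q(1) = -3/2. ✓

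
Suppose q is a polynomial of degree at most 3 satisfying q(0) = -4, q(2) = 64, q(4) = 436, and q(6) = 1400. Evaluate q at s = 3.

Using the Lagrange interpolation formula with nodes 0, 2, 4, 6:
  L_0(s) = (s - 2)(s - 4)(s - 6) / -48
  L_1(s) = s(s - 4)(s - 6) / 16
  L_2(s) = s(s - 2)(s - 6) / -16
  L_3(s) = s(s - 2)(s - 4) / 48
Then q(s) = -4·L_0(s) + 64·L_1(s) + 436·L_2(s) + 1400·L_3(s).
Expanding and collecting terms gives q(s) = 6s³ + 2s² + 6s - 4.
Evaluating at s = 3: q(3) = 194.

194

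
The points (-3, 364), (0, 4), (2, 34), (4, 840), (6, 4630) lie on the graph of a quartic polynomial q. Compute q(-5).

2694

Write q(t) = at^4 + bt^3 + ct^2 + dt + e. Substituting each data point gives a linear system:
  81a - 27b + 9c - 3d + e = 364
  e = 4
  16a + 8b + 4c + 2d + e = 34
  256a + 64b + 16c + 4d + e = 840
  1296a + 216b + 36c + 6d + e = 4630
Solving the system yields a = 4, b = -2, c = -3, d = -3, e = 4.
So q(t) = 4t⁴ - 2t³ - 3t² - 3t + 4.
Then q(-5) = 2694.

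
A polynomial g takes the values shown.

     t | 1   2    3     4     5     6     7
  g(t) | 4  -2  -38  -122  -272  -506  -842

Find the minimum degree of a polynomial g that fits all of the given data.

3

Forward differences of the values at t = 1, 2, 3, 4, 5, 6, 7:
  g  : 4  -2  -38  -122  -272  -506  -842
  Δ  : -6  -36  -84  -150  -234  -336
  Δ^2: -30  -48  -66  -84  -102
  Δ^3: -18  -18  -18  -18
  Δ^4: 0  0  0
  Δ^5: 0  0
  Δ^6: 0
The third differences are constant (-18) and nonzero, while all higher differences vanish, so the minimal degree is 3.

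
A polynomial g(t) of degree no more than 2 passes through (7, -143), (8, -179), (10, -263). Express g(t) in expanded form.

Using the Lagrange interpolation formula with nodes 7, 8, 10:
  L_0(t) = (t - 8)(t - 10) / 3
  L_1(t) = (t - 7)(t - 10) / -2
  L_2(t) = (t - 7)(t - 8) / 6
Then g(t) = -143·L_0(t) - 179·L_1(t) - 263·L_2(t).
Expanding and collecting terms gives g(t) = -2t² - 6t - 3.
Check: g(7) = -143. ✓

g(t) = -2t^2 - 6t - 3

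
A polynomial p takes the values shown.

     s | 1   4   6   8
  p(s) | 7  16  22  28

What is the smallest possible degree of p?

Divided differences on the nodes 1, 4, 6, 8:
  order 0: 7  16  22  28
  order 1: 3  3  3
  order 2: 0  0
  order 3: 0
The order-1 divided differences are all 3 (nonzero) and every higher order vanishes, so the data lies on a polynomial of degree exactly 1.

1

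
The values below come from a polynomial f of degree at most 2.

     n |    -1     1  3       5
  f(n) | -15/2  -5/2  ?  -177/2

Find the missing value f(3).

The 3 known points determine the degree-2 polynomial uniquely.
Write f(n) = an^2 + bn + c. Substituting each data point gives a linear system:
  a - b + c = -15/2
  a + b + c = -5/2
  25a + 5b + c = -177/2
Solving the system yields a = -4, b = 5/2, c = -1.
So f(n) = -4n² + (5/2)n - 1.
Then f(3) = -59/2.

-59/2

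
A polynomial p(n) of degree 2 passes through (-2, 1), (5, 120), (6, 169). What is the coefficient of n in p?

5

Write p(n) = an^2 + bn + c. Substituting each data point gives a linear system:
  4a - 2b + c = 1
  25a + 5b + c = 120
  36a + 6b + c = 169
Solving the system yields a = 4, b = 5, c = -5.
So p(n) = 4n² + 5n - 5.
The coefficient of n is 5.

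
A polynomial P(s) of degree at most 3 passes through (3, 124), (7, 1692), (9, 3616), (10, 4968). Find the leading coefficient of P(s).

Write P(s) = as^3 + bs^2 + cs + d. Substituting each data point gives a linear system:
  27a + 9b + 3c + d = 124
  343a + 49b + 7c + d = 1692
  729a + 81b + 9c + d = 3616
  1000a + 100b + 10c + d = 4968
Solving the system yields a = 5, b = 0, c = -3, d = -2.
So P(s) = 5s³ - 3s - 2.
The leading coefficient is 5.

5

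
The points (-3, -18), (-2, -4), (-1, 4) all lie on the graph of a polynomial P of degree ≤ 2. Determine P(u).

P(u) = -3u^2 - u + 6

Using the Lagrange interpolation formula with nodes -3, -2, -1:
  L_0(u) = (u + 2)(u + 1) / 2
  L_1(u) = (u + 3)(u + 1) / -1
  L_2(u) = (u + 3)(u + 2) / 2
Then P(u) = -18·L_0(u) - 4·L_1(u) + 4·L_2(u).
Expanding and collecting terms gives P(u) = -3u^2 - u + 6.
Check: P(-2) = -4. ✓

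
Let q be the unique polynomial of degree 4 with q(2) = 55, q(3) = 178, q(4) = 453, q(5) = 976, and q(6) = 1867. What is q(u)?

Using the Lagrange interpolation formula with nodes 2, 3, 4, 5, 6:
  L_0(u) = (u - 3)(u - 4)(u - 5)(u - 6) / 24
  L_1(u) = (u - 2)(u - 4)(u - 5)(u - 6) / -6
  L_2(u) = (u - 2)(u - 3)(u - 5)(u - 6) / 4
  L_3(u) = (u - 2)(u - 3)(u - 4)(u - 6) / -6
  L_4(u) = (u - 2)(u - 3)(u - 4)(u - 5) / 24
Then q(u) = 55·L_0(u) + 178·L_1(u) + 453·L_2(u) + 976·L_3(u) + 1867·L_4(u).
Expanding and collecting terms gives q(u) = u⁴ + 2u³ + 3u² + 5u + 1.
Check: q(3) = 178. ✓

q(u) = u^4 + 2u^3 + 3u^2 + 5u + 1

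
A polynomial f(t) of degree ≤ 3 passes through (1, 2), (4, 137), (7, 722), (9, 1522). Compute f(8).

Write f(t) = at^3 + bt^2 + ct + d. Substituting each data point gives a linear system:
  a + b + c + d = 2
  64a + 16b + 4c + d = 137
  343a + 49b + 7c + d = 722
  729a + 81b + 9c + d = 1522
Solving the system yields a = 2, b = 1, c = -2, d = 1.
So f(t) = 2t^3 + t^2 - 2t + 1.
Then f(8) = 1073.

1073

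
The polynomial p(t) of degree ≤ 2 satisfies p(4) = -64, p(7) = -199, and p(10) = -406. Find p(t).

p(t) = -4t^2 - t + 4

Using the Lagrange interpolation formula with nodes 4, 7, 10:
  L_0(t) = (t - 7)(t - 10) / 18
  L_1(t) = (t - 4)(t - 10) / -9
  L_2(t) = (t - 4)(t - 7) / 18
Then p(t) = -64·L_0(t) - 199·L_1(t) - 406·L_2(t).
Expanding and collecting terms gives p(t) = -4t^2 - t + 4.
Check: p(10) = -406. ✓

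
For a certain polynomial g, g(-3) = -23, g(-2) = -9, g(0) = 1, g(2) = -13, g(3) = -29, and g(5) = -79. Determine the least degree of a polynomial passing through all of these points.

Divided differences on the nodes -3, -2, 0, 2, 3, 5:
  order 0: -23  -9  1  -13  -29  -79
  order 1: 14  5  -7  -16  -25
  order 2: -3  -3  -3  -3
  order 3: 0  0  0
  order 4: 0  0
  order 5: 0
The order-2 divided differences are all -3 (nonzero) and every higher order vanishes, so the data lies on a polynomial of degree exactly 2.

2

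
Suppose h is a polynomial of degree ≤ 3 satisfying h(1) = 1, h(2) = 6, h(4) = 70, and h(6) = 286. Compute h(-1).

-15

Using the Lagrange interpolation formula with nodes 1, 2, 4, 6:
  L_0(t) = (t - 2)(t - 4)(t - 6) / -15
  L_1(t) = (t - 1)(t - 4)(t - 6) / 8
  L_2(t) = (t - 1)(t - 2)(t - 6) / -12
  L_3(t) = (t - 1)(t - 2)(t - 4) / 40
Then h(t) = 1·L_0(t) + 6·L_1(t) + 70·L_2(t) + 286·L_3(t).
Expanding and collecting terms gives h(t) = 2t³ - 5t² + 6t - 2.
Evaluating at t = -1: h(-1) = -15.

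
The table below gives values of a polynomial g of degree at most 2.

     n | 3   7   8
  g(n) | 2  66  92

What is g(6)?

44

Using the Lagrange interpolation formula with nodes 3, 7, 8:
  L_0(n) = (n - 7)(n - 8) / 20
  L_1(n) = (n - 3)(n - 8) / -4
  L_2(n) = (n - 3)(n - 7) / 5
Then g(n) = 2·L_0(n) + 66·L_1(n) + 92·L_2(n).
Expanding and collecting terms gives g(n) = 2n^2 - 4n - 4.
Evaluating at n = 6: g(6) = 44.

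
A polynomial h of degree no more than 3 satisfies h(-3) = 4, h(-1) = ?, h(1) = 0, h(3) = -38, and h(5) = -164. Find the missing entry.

-2

On equispaced nodes a degree-3 polynomial has vanishing fourth forward difference, so
  h(-3) - 4·h(-1) + 6·h(1) - 4·h(3) + h(5) = 0.
Substituting the known values and solving for h(-1):
  -4·h(-1) = 8
  h(-1) = -2.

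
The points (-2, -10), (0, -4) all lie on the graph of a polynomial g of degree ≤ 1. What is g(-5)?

Using the Lagrange interpolation formula with nodes -2, 0:
  L_0(x) = x / -2
  L_1(x) = (x + 2) / 2
Then g(x) = -10·L_0(x) - 4·L_1(x).
Expanding and collecting terms gives g(x) = 3x - 4.
Evaluating at x = -5: g(-5) = -19.

-19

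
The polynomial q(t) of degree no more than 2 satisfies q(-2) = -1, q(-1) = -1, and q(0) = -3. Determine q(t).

q(t) = -t^2 - 3t - 3

Write q(t) = at^2 + bt + c. Substituting each data point gives a linear system:
  4a - 2b + c = -1
  a - b + c = -1
  c = -3
Solving the system yields a = -1, b = -3, c = -3.
So q(t) = -t² - 3t - 3.
Check: q(0) = -3. ✓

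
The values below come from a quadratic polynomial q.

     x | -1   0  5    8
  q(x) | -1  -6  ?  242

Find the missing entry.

89

The 3 known points determine the degree-2 polynomial uniquely.
Write q(x) = ax^2 + bx + c. Substituting each data point gives a linear system:
  a - b + c = -1
  c = -6
  64a + 8b + c = 242
Solving the system yields a = 4, b = -1, c = -6.
So q(x) = 4x^2 - x - 6.
Then q(5) = 89.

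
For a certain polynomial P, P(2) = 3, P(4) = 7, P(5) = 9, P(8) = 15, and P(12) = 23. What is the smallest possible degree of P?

Divided differences on the nodes 2, 4, 5, 8, 12:
  order 0: 3  7  9  15  23
  order 1: 2  2  2  2
  order 2: 0  0  0
  order 3: 0  0
  order 4: 0
The order-1 divided differences are all 2 (nonzero) and every higher order vanishes, so the data lies on a polynomial of degree exactly 1.

1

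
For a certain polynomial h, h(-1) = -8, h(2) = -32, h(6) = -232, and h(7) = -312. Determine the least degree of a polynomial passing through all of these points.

Divided differences on the nodes -1, 2, 6, 7:
  order 0: -8  -32  -232  -312
  order 1: -8  -50  -80
  order 2: -6  -6
  order 3: 0
The order-2 divided differences are all -6 (nonzero) and every higher order vanishes, so the data lies on a polynomial of degree exactly 2.

2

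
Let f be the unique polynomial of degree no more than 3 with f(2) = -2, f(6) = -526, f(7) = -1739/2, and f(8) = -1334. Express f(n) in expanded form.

Write f(n) = an^3 + bn^2 + cn + d. Substituting each data point gives a linear system:
  8a + 4b + 2c + d = -2
  216a + 36b + 6c + d = -526
  343a + 49b + 7c + d = -1739/2
  512a + 64b + 8c + d = -1334
Solving the system yields a = -3, b = 5/2, c = 5, d = 2.
So f(n) = -3n^3 + (5/2)n^2 + 5n + 2.
Check: f(7) = -1739/2. ✓

f(n) = -3n^3 + (5/2)n^2 + 5n + 2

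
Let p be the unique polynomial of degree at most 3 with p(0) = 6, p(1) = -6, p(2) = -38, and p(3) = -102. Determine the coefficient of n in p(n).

-6

Write p(n) = an^3 + bn^2 + cn + d. Substituting each data point gives a linear system:
  d = 6
  a + b + c + d = -6
  8a + 4b + 2c + d = -38
  27a + 9b + 3c + d = -102
Solving the system yields a = -2, b = -4, c = -6, d = 6.
So p(n) = -2n^3 - 4n^2 - 6n + 6.
The coefficient of n is -6.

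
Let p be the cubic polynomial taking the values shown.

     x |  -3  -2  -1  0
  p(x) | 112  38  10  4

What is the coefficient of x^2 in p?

Write p(x) = ax^3 + bx^2 + cx + d. Substituting each data point gives a linear system:
  -27a + 9b - 3c + d = 112
  -8a + 4b - 2c + d = 38
  -a + b - c + d = 10
  d = 4
Solving the system yields a = -4, b = -1, c = -3, d = 4.
So p(x) = -4x^3 - x^2 - 3x + 4.
The coefficient of x^2 is -1.

-1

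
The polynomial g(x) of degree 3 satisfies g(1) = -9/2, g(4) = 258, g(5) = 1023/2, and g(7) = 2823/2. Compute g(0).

Write g(x) = ax^3 + bx^2 + cx + d. Substituting each data point gives a linear system:
  a + b + c + d = -9/2
  64a + 16b + 4c + d = 258
  125a + 25b + 5c + d = 1023/2
  343a + 49b + 7c + d = 2823/2
Solving the system yields a = 4, b = 3/2, c = -4, d = -6.
So g(x) = 4x^3 + (3/2)x^2 - 4x - 6.
Then g(0) = -6.

-6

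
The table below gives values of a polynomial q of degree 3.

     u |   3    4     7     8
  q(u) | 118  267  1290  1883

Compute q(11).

Write q(u) = au^3 + bu^2 + cu + d. Substituting each data point gives a linear system:
  27a + 9b + 3c + d = 118
  64a + 16b + 4c + d = 267
  343a + 49b + 7c + d = 1290
  512a + 64b + 8c + d = 1883
Solving the system yields a = 3, b = 6, c = -4, d = -5.
So q(u) = 3u³ + 6u² - 4u - 5.
Then q(11) = 4670.

4670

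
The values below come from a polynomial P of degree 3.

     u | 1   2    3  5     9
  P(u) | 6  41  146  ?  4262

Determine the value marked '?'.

710

The 4 known points determine the degree-3 polynomial uniquely.
Write P(u) = au^3 + bu^2 + cu + d. Substituting each data point gives a linear system:
  a + b + c + d = 6
  8a + 4b + 2c + d = 41
  27a + 9b + 3c + d = 146
  729a + 81b + 9c + d = 4262
Solving the system yields a = 6, b = -1, c = -4, d = 5.
So P(u) = 6u^3 - u^2 - 4u + 5.
Then P(5) = 710.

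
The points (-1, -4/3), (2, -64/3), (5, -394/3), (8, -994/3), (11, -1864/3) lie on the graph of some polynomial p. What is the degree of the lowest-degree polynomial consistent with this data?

Forward differences of the values at t = -1, 2, 5, 8, 11:
  p  : -4/3  -64/3  -394/3  -994/3  -1864/3
  Δ  : -20  -110  -200  -290
  Δ^2: -90  -90  -90
  Δ^3: 0  0
  Δ^4: 0
The second differences are constant (-90) and nonzero, while all higher differences vanish, so the minimal degree is 2.

2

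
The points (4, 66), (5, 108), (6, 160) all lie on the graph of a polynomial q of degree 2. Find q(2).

Forward differences of the values at t = 4, 5, 6:
  q  : 66  108  160
  Δ  : 42  52
  Δ^2: 10
The second differences are constant, confirming degree 2.
Interpolating (Newton forward form) and evaluating at t = 2 gives q(2) = 12.

12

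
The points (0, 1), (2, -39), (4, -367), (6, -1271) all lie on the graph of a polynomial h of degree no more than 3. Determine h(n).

Using the Lagrange interpolation formula with nodes 0, 2, 4, 6:
  L_0(n) = (n - 2)(n - 4)(n - 6) / -48
  L_1(n) = n(n - 4)(n - 6) / 16
  L_2(n) = n(n - 2)(n - 6) / -16
  L_3(n) = n(n - 2)(n - 4) / 48
Then h(n) = 1·L_0(n) - 39·L_1(n) - 367·L_2(n) - 1271·L_3(n).
Expanding and collecting terms gives h(n) = -6n^3 + 4n + 1.
Check: h(4) = -367. ✓

h(n) = -6n^3 + 4n + 1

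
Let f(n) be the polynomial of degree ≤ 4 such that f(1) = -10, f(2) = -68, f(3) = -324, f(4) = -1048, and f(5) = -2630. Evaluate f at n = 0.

Using the Lagrange interpolation formula with nodes 1, 2, 3, 4, 5:
  L_0(n) = (n - 2)(n - 3)(n - 4)(n - 5) / 24
  L_1(n) = (n - 1)(n - 3)(n - 4)(n - 5) / -6
  L_2(n) = (n - 1)(n - 2)(n - 4)(n - 5) / 4
  L_3(n) = (n - 1)(n - 2)(n - 3)(n - 5) / -6
  L_4(n) = (n - 1)(n - 2)(n - 3)(n - 4) / 24
Then f(n) = -10·L_0(n) - 68·L_1(n) - 324·L_2(n) - 1048·L_3(n) - 2630·L_4(n).
Expanding and collecting terms gives f(n) = -5n⁴ + 5n³ - 4n² - 6n.
Evaluating at n = 0: f(0) = 0.

0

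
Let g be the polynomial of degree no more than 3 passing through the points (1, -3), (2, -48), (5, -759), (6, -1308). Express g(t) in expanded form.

Write g(t) = at^3 + bt^2 + ct + d. Substituting each data point gives a linear system:
  a + b + c + d = -3
  8a + 4b + 2c + d = -48
  125a + 25b + 5c + d = -759
  216a + 36b + 6c + d = -1308
Solving the system yields a = -6, b = 0, c = -3, d = 6.
So g(t) = -6t³ - 3t + 6.
Check: g(1) = -3. ✓

g(t) = -6t^3 - 3t + 6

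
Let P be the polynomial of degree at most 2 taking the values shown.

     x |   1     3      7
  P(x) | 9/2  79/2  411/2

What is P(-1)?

Write P(x) = ax^2 + bx + c. Substituting each data point gives a linear system:
  a + b + c = 9/2
  9a + 3b + c = 79/2
  49a + 7b + c = 411/2
Solving the system yields a = 4, b = 3/2, c = -1.
So P(x) = 4x^2 + (3/2)x - 1.
Then P(-1) = 3/2.

3/2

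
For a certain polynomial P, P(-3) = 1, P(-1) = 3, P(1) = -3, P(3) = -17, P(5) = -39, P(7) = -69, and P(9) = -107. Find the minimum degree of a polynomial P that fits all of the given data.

2

Forward differences of the values at t = -3, -1, 1, 3, 5, 7, 9:
  P  : 1  3  -3  -17  -39  -69  -107
  Δ  : 2  -6  -14  -22  -30  -38
  Δ^2: -8  -8  -8  -8  -8
  Δ^3: 0  0  0  0
  Δ^4: 0  0  0
  Δ^5: 0  0
  Δ^6: 0
The second differences are constant (-8) and nonzero, while all higher differences vanish, so the minimal degree is 2.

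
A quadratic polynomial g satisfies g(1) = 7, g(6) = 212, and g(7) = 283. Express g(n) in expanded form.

g(n) = 5n^2 + 6n - 4

Using the Lagrange interpolation formula with nodes 1, 6, 7:
  L_0(n) = (n - 6)(n - 7) / 30
  L_1(n) = (n - 1)(n - 7) / -5
  L_2(n) = (n - 1)(n - 6) / 6
Then g(n) = 7·L_0(n) + 212·L_1(n) + 283·L_2(n).
Expanding and collecting terms gives g(n) = 5n^2 + 6n - 4.
Check: g(1) = 7. ✓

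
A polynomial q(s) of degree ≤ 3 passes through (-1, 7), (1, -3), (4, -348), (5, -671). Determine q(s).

Write q(s) = as^3 + bs^2 + cs + d. Substituting each data point gives a linear system:
  -a + b - c + d = 7
  a + b + c + d = -3
  64a + 16b + 4c + d = -348
  125a + 25b + 5c + d = -671
Solving the system yields a = -5, b = -2, c = 0, d = 4.
So q(s) = -5s^3 - 2s^2 + 4.
Check: q(-1) = 7. ✓

q(s) = -5s^3 - 2s^2 + 4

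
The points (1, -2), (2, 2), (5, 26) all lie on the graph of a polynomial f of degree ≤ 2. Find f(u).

Write f(u) = au^2 + bu + c. Substituting each data point gives a linear system:
  a + b + c = -2
  4a + 2b + c = 2
  25a + 5b + c = 26
Solving the system yields a = 1, b = 1, c = -4.
So f(u) = u² + u - 4.
Check: f(2) = 2. ✓

f(u) = u^2 + u - 4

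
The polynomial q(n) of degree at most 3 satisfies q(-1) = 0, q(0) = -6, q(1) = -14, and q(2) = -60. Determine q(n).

q(n) = -6n^3 - n^2 - n - 6

Write q(n) = an^3 + bn^2 + cn + d. Substituting each data point gives a linear system:
  -a + b - c + d = 0
  d = -6
  a + b + c + d = -14
  8a + 4b + 2c + d = -60
Solving the system yields a = -6, b = -1, c = -1, d = -6.
So q(n) = -6n³ - n² - n - 6.
Check: q(2) = -60. ✓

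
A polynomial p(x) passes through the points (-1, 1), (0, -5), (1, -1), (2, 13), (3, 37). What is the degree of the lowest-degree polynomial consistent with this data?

2

Forward differences of the values at x = -1, 0, 1, 2, 3:
  p  : 1  -5  -1  13  37
  Δ  : -6  4  14  24
  Δ^2: 10  10  10
  Δ^3: 0  0
  Δ^4: 0
The second differences are constant (10) and nonzero, while all higher differences vanish, so the minimal degree is 2.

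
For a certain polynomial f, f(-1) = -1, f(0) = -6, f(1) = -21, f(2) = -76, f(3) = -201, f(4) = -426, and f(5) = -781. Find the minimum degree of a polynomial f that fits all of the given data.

Forward differences of the values at x = -1, 0, 1, 2, 3, 4, 5:
  f  : -1  -6  -21  -76  -201  -426  -781
  Δ  : -5  -15  -55  -125  -225  -355
  Δ^2: -10  -40  -70  -100  -130
  Δ^3: -30  -30  -30  -30
  Δ^4: 0  0  0
  Δ^5: 0  0
  Δ^6: 0
The third differences are constant (-30) and nonzero, while all higher differences vanish, so the minimal degree is 3.

3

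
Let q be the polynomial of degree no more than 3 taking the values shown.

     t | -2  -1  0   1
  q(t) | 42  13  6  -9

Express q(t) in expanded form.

Write q(t) = at^3 + bt^2 + ct + d. Substituting each data point gives a linear system:
  -8a + 4b - 2c + d = 42
  -a + b - c + d = 13
  d = 6
  a + b + c + d = -9
Solving the system yields a = -5, b = -4, c = -6, d = 6.
So q(t) = -5t^3 - 4t^2 - 6t + 6.
Check: q(1) = -9. ✓

q(t) = -5t^3 - 4t^2 - 6t + 6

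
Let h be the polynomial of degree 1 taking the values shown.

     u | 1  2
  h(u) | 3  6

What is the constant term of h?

0

Write h(u) = au + b. Substituting each data point gives a linear system:
  a + b = 3
  2a + b = 6
Solving the system yields a = 3, b = 0.
So h(u) = 3u.
The constant term is 0.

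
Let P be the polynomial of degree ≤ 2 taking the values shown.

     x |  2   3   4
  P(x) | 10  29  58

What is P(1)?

Forward differences of the values at x = 2, 3, 4:
  P  : 10  29  58
  Δ  : 19  29
  Δ^2: 10
The second differences are constant, confirming degree 2.
Interpolating (Newton forward form) and evaluating at x = 1 gives P(1) = 1.

1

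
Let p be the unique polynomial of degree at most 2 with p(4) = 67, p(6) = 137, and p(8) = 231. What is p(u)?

p(u) = 3u^2 + 5u - 1

Using the Lagrange interpolation formula with nodes 4, 6, 8:
  L_0(u) = (u - 6)(u - 8) / 8
  L_1(u) = (u - 4)(u - 8) / -4
  L_2(u) = (u - 4)(u - 6) / 8
Then p(u) = 67·L_0(u) + 137·L_1(u) + 231·L_2(u).
Expanding and collecting terms gives p(u) = 3u^2 + 5u - 1.
Check: p(4) = 67. ✓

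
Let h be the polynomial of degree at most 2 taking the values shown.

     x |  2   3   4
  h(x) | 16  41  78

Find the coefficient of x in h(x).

Write h(x) = ax^2 + bx + c. Substituting each data point gives a linear system:
  4a + 2b + c = 16
  9a + 3b + c = 41
  16a + 4b + c = 78
Solving the system yields a = 6, b = -5, c = 2.
So h(x) = 6x^2 - 5x + 2.
The coefficient of x is -5.

-5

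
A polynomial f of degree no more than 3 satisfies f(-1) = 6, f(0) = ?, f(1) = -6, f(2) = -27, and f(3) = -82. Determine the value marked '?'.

-1

The 4 known points determine the degree-3 polynomial uniquely.
Write f(s) = as^3 + bs^2 + cs + d. Substituting each data point gives a linear system:
  -a + b - c + d = 6
  a + b + c + d = -6
  8a + 4b + 2c + d = -27
  27a + 9b + 3c + d = -82
Solving the system yields a = -3, b = 1, c = -3, d = -1.
So f(s) = -3s^3 + s^2 - 3s - 1.
Then f(0) = -1.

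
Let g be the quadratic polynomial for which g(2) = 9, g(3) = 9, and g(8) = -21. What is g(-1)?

Using the Lagrange interpolation formula with nodes 2, 3, 8:
  L_0(n) = (n - 3)(n - 8) / 6
  L_1(n) = (n - 2)(n - 8) / -5
  L_2(n) = (n - 2)(n - 3) / 30
Then g(n) = 9·L_0(n) + 9·L_1(n) - 21·L_2(n).
Expanding and collecting terms gives g(n) = -n^2 + 5n + 3.
Evaluating at n = -1: g(-1) = -3.

-3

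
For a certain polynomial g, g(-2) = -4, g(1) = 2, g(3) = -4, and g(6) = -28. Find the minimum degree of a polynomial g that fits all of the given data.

Divided differences on the nodes -2, 1, 3, 6:
  order 0: -4  2  -4  -28
  order 1: 2  -3  -8
  order 2: -1  -1
  order 3: 0
The order-2 divided differences are all -1 (nonzero) and every higher order vanishes, so the data lies on a polynomial of degree exactly 2.

2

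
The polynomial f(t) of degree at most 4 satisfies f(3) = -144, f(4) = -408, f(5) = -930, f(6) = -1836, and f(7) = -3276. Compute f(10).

-12660

Using the Lagrange interpolation formula with nodes 3, 4, 5, 6, 7:
  L_0(t) = (t - 4)(t - 5)(t - 6)(t - 7) / 24
  L_1(t) = (t - 3)(t - 5)(t - 6)(t - 7) / -6
  L_2(t) = (t - 3)(t - 4)(t - 6)(t - 7) / 4
  L_3(t) = (t - 3)(t - 4)(t - 5)(t - 7) / -6
  L_4(t) = (t - 3)(t - 4)(t - 5)(t - 6) / 24
Then f(t) = -144·L_0(t) - 408·L_1(t) - 930·L_2(t) - 1836·L_3(t) - 3276·L_4(t).
Expanding and collecting terms gives f(t) = -t^4 - 3t^3 + 4t^2 - 6t.
Evaluating at t = 10: f(10) = -12660.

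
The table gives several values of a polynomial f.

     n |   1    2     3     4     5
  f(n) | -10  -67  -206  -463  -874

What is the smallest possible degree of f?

Forward differences of the values at n = 1, 2, 3, 4, 5:
  f  : -10  -67  -206  -463  -874
  Δ  : -57  -139  -257  -411
  Δ^2: -82  -118  -154
  Δ^3: -36  -36
  Δ^4: 0
The third differences are constant (-36) and nonzero, while all higher differences vanish, so the minimal degree is 3.

3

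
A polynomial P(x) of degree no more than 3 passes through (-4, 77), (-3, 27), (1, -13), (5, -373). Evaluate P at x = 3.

-105

Write P(x) = ax^3 + bx^2 + cx + d. Substituting each data point gives a linear system:
  -64a + 16b - 4c + d = 77
  -27a + 9b - 3c + d = 27
  a + b + c + d = -13
  125a + 25b + 5c + d = -373
Solving the system yields a = -2, b = -4, c = -4, d = -3.
So P(x) = -2x^3 - 4x^2 - 4x - 3.
Then P(3) = -105.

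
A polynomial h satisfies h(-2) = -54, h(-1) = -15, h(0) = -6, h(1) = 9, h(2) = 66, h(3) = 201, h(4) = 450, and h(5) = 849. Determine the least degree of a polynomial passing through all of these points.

3

Forward differences of the values at s = -2, -1, 0, 1, 2, 3, 4, 5:
  h  : -54  -15  -6  9  66  201  450  849
  Δ  : 39  9  15  57  135  249  399
  Δ^2: -30  6  42  78  114  150
  Δ^3: 36  36  36  36  36
  Δ^4: 0  0  0  0
  Δ^5: 0  0  0
  Δ^6: 0  0
  Δ^7: 0
The third differences are constant (36) and nonzero, while all higher differences vanish, so the minimal degree is 3.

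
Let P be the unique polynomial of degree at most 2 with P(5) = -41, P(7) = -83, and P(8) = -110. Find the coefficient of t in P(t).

Write P(t) = at^2 + bt + c. Substituting each data point gives a linear system:
  25a + 5b + c = -41
  49a + 7b + c = -83
  64a + 8b + c = -110
Solving the system yields a = -2, b = 3, c = -6.
So P(t) = -2t^2 + 3t - 6.
The coefficient of t is 3.

3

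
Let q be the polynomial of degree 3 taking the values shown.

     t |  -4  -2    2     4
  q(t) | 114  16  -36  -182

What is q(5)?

Using the Lagrange interpolation formula with nodes -4, -2, 2, 4:
  L_0(t) = (t + 2)(t - 2)(t - 4) / -96
  L_1(t) = (t + 4)(t - 2)(t - 4) / 48
  L_2(t) = (t + 4)(t + 2)(t - 4) / -48
  L_3(t) = (t + 4)(t + 2)(t - 2) / 96
Then q(t) = 114·L_0(t) + 16·L_1(t) - 36·L_2(t) - 182·L_3(t).
Expanding and collecting terms gives q(t) = -2t^3 - 2t^2 - 5t - 2.
Evaluating at t = 5: q(5) = -327.

-327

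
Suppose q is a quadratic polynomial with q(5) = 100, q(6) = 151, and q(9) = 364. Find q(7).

Using the Lagrange interpolation formula with nodes 5, 6, 9:
  L_0(t) = (t - 6)(t - 9) / 4
  L_1(t) = (t - 5)(t - 9) / -3
  L_2(t) = (t - 5)(t - 6) / 12
Then q(t) = 100·L_0(t) + 151·L_1(t) + 364·L_2(t).
Expanding and collecting terms gives q(t) = 5t² - 4t - 5.
Evaluating at t = 7: q(7) = 212.

212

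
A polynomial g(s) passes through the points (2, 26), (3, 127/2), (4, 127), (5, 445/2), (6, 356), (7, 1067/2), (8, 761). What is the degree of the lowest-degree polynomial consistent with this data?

3

Forward differences of the values at s = 2, 3, 4, 5, 6, 7, 8:
  g  : 26  127/2  127  445/2  356  1067/2  761
  Δ  : 75/2  127/2  191/2  267/2  355/2  455/2
  Δ^2: 26  32  38  44  50
  Δ^3: 6  6  6  6
  Δ^4: 0  0  0
  Δ^5: 0  0
  Δ^6: 0
The third differences are constant (6) and nonzero, while all higher differences vanish, so the minimal degree is 3.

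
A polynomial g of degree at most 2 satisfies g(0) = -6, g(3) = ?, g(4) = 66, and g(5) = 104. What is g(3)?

36

The 3 known points determine the degree-2 polynomial uniquely.
Write g(s) = as^2 + bs + c. Substituting each data point gives a linear system:
  c = -6
  16a + 4b + c = 66
  25a + 5b + c = 104
Solving the system yields a = 4, b = 2, c = -6.
So g(s) = 4s^2 + 2s - 6.
Then g(3) = 36.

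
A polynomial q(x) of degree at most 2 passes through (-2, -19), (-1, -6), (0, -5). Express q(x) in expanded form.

q(x) = -6x^2 - 5x - 5

Using the Lagrange interpolation formula with nodes -2, -1, 0:
  L_0(x) = (x + 1)x / 2
  L_1(x) = (x + 2)x / -1
  L_2(x) = (x + 2)(x + 1) / 2
Then q(x) = -19·L_0(x) - 6·L_1(x) - 5·L_2(x).
Expanding and collecting terms gives q(x) = -6x^2 - 5x - 5.
Check: q(0) = -5. ✓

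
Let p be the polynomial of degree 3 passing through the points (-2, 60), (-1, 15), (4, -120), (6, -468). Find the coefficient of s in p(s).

Write p(s) = as^3 + bs^2 + cs + d. Substituting each data point gives a linear system:
  -8a + 4b - 2c + d = 60
  -a + b - c + d = 15
  64a + 16b + 4c + d = -120
  216a + 36b + 6c + d = -468
Solving the system yields a = -3, b = 6, c = -6, d = 0.
So p(s) = -3s^3 + 6s^2 - 6s.
The coefficient of s is -6.

-6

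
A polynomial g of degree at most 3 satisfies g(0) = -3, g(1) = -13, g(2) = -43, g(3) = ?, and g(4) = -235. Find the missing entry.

The 4 known points determine the degree-3 polynomial uniquely.
Write g(t) = at^3 + bt^2 + ct + d. Substituting each data point gives a linear system:
  d = -3
  a + b + c + d = -13
  8a + 4b + 2c + d = -43
  64a + 16b + 4c + d = -235
Solving the system yields a = -3, b = -1, c = -6, d = -3.
So g(t) = -3t^3 - t^2 - 6t - 3.
Then g(3) = -111.

-111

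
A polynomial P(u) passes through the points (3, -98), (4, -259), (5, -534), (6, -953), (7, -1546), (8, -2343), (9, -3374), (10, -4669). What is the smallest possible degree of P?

3

Forward differences of the values at u = 3, 4, 5, 6, 7, 8, 9, 10:
  P  : -98  -259  -534  -953  -1546  -2343  -3374  -4669
  Δ  : -161  -275  -419  -593  -797  -1031  -1295
  Δ^2: -114  -144  -174  -204  -234  -264
  Δ^3: -30  -30  -30  -30  -30
  Δ^4: 0  0  0  0
  Δ^5: 0  0  0
  Δ^6: 0  0
  Δ^7: 0
The third differences are constant (-30) and nonzero, while all higher differences vanish, so the minimal degree is 3.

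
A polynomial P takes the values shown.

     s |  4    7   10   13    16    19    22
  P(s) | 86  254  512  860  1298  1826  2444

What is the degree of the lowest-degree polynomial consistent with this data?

2

Forward differences of the values at s = 4, 7, 10, 13, 16, 19, 22:
  P  : 86  254  512  860  1298  1826  2444
  Δ  : 168  258  348  438  528  618
  Δ^2: 90  90  90  90  90
  Δ^3: 0  0  0  0
  Δ^4: 0  0  0
  Δ^5: 0  0
  Δ^6: 0
The second differences are constant (90) and nonzero, while all higher differences vanish, so the minimal degree is 2.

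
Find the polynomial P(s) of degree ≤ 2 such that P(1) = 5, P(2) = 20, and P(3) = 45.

P(s) = 5s^2

Using the Lagrange interpolation formula with nodes 1, 2, 3:
  L_0(s) = (s - 2)(s - 3) / 2
  L_1(s) = (s - 1)(s - 3) / -1
  L_2(s) = (s - 1)(s - 2) / 2
Then P(s) = 5·L_0(s) + 20·L_1(s) + 45·L_2(s).
Expanding and collecting terms gives P(s) = 5s^2.
Check: P(2) = 20. ✓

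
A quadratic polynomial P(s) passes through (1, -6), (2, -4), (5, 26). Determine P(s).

Using the Lagrange interpolation formula with nodes 1, 2, 5:
  L_0(s) = (s - 2)(s - 5) / 4
  L_1(s) = (s - 1)(s - 5) / -3
  L_2(s) = (s - 1)(s - 2) / 12
Then P(s) = -6·L_0(s) - 4·L_1(s) + 26·L_2(s).
Expanding and collecting terms gives P(s) = 2s^2 - 4s - 4.
Check: P(5) = 26. ✓

P(s) = 2s^2 - 4s - 4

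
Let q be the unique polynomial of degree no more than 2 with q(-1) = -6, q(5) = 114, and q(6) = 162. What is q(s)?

Using the Lagrange interpolation formula with nodes -1, 5, 6:
  L_0(s) = (s - 5)(s - 6) / 42
  L_1(s) = (s + 1)(s - 6) / -6
  L_2(s) = (s + 1)(s - 5) / 7
Then q(s) = -6·L_0(s) + 114·L_1(s) + 162·L_2(s).
Expanding and collecting terms gives q(s) = 4s^2 + 4s - 6.
Check: q(6) = 162. ✓

q(s) = 4s^2 + 4s - 6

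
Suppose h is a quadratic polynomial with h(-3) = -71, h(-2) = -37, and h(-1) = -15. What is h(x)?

Using the Lagrange interpolation formula with nodes -3, -2, -1:
  L_0(x) = (x + 2)(x + 1) / 2
  L_1(x) = (x + 3)(x + 1) / -1
  L_2(x) = (x + 3)(x + 2) / 2
Then h(x) = -71·L_0(x) - 37·L_1(x) - 15·L_2(x).
Expanding and collecting terms gives h(x) = -6x² + 4x - 5.
Check: h(-3) = -71. ✓

h(x) = -6x^2 + 4x - 5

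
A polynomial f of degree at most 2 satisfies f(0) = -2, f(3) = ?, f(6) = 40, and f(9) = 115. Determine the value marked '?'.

The 3 known points determine the degree-2 polynomial uniquely.
Write f(s) = as^2 + bs + c. Substituting each data point gives a linear system:
  c = -2
  36a + 6b + c = 40
  81a + 9b + c = 115
Solving the system yields a = 2, b = -5, c = -2.
So f(s) = 2s^2 - 5s - 2.
Then f(3) = 1.

1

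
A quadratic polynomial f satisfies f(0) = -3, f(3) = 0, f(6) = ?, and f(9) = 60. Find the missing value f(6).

21

On equispaced nodes a degree-2 polynomial has vanishing third forward difference, so
  - f(0) + 3·f(3) - 3·f(6) + f(9) = 0.
Substituting the known values and solving for f(6):
  -3·f(6) = -63
  f(6) = 21.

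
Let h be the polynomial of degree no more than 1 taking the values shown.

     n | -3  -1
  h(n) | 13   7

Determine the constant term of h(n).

4

Write h(n) = an + b. Substituting each data point gives a linear system:
  -3a + b = 13
  -a + b = 7
Solving the system yields a = -3, b = 4.
So h(n) = -3n + 4.
The constant term is 4.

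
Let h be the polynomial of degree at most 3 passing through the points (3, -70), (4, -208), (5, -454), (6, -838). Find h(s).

Using the Lagrange interpolation formula with nodes 3, 4, 5, 6:
  L_0(s) = (s - 4)(s - 5)(s - 6) / -6
  L_1(s) = (s - 3)(s - 5)(s - 6) / 2
  L_2(s) = (s - 3)(s - 4)(s - 6) / -2
  L_3(s) = (s - 3)(s - 4)(s - 5) / 6
Then h(s) = -70·L_0(s) - 208·L_1(s) - 454·L_2(s) - 838·L_3(s).
Expanding and collecting terms gives h(s) = -5s^3 + 6s^2 + 5s - 4.
Check: h(4) = -208. ✓

h(s) = -5s^3 + 6s^2 + 5s - 4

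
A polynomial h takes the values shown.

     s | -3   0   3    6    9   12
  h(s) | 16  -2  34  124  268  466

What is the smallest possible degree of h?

2

Forward differences of the values at s = -3, 0, 3, 6, 9, 12:
  h  : 16  -2  34  124  268  466
  Δ  : -18  36  90  144  198
  Δ^2: 54  54  54  54
  Δ^3: 0  0  0
  Δ^4: 0  0
  Δ^5: 0
The second differences are constant (54) and nonzero, while all higher differences vanish, so the minimal degree is 2.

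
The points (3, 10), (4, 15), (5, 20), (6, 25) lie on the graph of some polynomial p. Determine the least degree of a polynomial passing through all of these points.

Forward differences of the values at x = 3, 4, 5, 6:
  p  : 10  15  20  25
  Δ  : 5  5  5
  Δ^2: 0  0
  Δ^3: 0
The first differences are constant (5) and nonzero, while all higher differences vanish, so the minimal degree is 1.

1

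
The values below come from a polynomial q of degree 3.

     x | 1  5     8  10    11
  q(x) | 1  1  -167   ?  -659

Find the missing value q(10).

-449

The 4 known points determine the degree-3 polynomial uniquely.
Write q(x) = ax^3 + bx^2 + cx + d. Substituting each data point gives a linear system:
  a + b + c + d = 1
  125a + 25b + 5c + d = 1
  512a + 64b + 8c + d = -167
  1331a + 121b + 11c + d = -659
Solving the system yields a = -1, b = 6, c = -5, d = 1.
So q(x) = -x^3 + 6x^2 - 5x + 1.
Then q(10) = -449.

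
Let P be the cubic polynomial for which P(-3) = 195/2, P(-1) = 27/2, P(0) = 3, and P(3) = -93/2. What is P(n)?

Using the Lagrange interpolation formula with nodes -3, -1, 0, 3:
  L_0(n) = (n + 1)n(n - 3) / -36
  L_1(n) = (n + 3)n(n - 3) / 8
  L_2(n) = (n + 3)(n + 1)(n - 3) / -9
  L_3(n) = (n + 3)(n + 1)n / 72
Then P(n) = 195/2·L_0(n) + 27/2·L_1(n) + 3·L_2(n) - 93/2·L_3(n).
Expanding and collecting terms gives P(n) = -2n^3 + (5/2)n^2 - 6n + 3.
Check: P(3) = -93/2. ✓

P(n) = -2n^3 + (5/2)n^2 - 6n + 3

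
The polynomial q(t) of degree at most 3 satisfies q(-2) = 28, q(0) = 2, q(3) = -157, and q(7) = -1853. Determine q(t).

q(t) = -5t^3 - 3t^2 + t + 2

Write q(t) = at^3 + bt^2 + ct + d. Substituting each data point gives a linear system:
  -8a + 4b - 2c + d = 28
  d = 2
  27a + 9b + 3c + d = -157
  343a + 49b + 7c + d = -1853
Solving the system yields a = -5, b = -3, c = 1, d = 2.
So q(t) = -5t^3 - 3t^2 + t + 2.
Check: q(3) = -157. ✓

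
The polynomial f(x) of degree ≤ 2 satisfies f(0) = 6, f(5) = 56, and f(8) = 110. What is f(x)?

f(x) = x^2 + 5x + 6

Write f(x) = ax^2 + bx + c. Substituting each data point gives a linear system:
  c = 6
  25a + 5b + c = 56
  64a + 8b + c = 110
Solving the system yields a = 1, b = 5, c = 6.
So f(x) = x² + 5x + 6.
Check: f(0) = 6. ✓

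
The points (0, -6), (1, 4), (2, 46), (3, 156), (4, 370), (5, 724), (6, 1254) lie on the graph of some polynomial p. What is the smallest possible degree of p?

3

Forward differences of the values at u = 0, 1, 2, 3, 4, 5, 6:
  p  : -6  4  46  156  370  724  1254
  Δ  : 10  42  110  214  354  530
  Δ^2: 32  68  104  140  176
  Δ^3: 36  36  36  36
  Δ^4: 0  0  0
  Δ^5: 0  0
  Δ^6: 0
The third differences are constant (36) and nonzero, while all higher differences vanish, so the minimal degree is 3.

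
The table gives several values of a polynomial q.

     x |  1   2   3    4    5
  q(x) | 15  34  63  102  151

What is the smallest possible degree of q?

Forward differences of the values at x = 1, 2, 3, 4, 5:
  q  : 15  34  63  102  151
  Δ  : 19  29  39  49
  Δ^2: 10  10  10
  Δ^3: 0  0
  Δ^4: 0
The second differences are constant (10) and nonzero, while all higher differences vanish, so the minimal degree is 2.

2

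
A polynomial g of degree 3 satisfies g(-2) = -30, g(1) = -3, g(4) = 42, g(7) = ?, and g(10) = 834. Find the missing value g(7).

267

On equispaced nodes a degree-3 polynomial has vanishing fourth forward difference, so
  g(-2) - 4·g(1) + 6·g(4) - 4·g(7) + g(10) = 0.
Substituting the known values and solving for g(7):
  -4·g(7) = -1068
  g(7) = 267.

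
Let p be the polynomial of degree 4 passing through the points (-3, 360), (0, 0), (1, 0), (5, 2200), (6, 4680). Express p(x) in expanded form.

Write p(x) = ax^4 + bx^3 + cx^2 + dx + e. Substituting each data point gives a linear system:
  81a - 27b + 9c - 3d + e = 360
  e = 0
  a + b + c + d + e = 0
  625a + 125b + 25c + 5d + e = 2200
  1296a + 216b + 36c + 6d + e = 4680
Solving the system yields a = 4, b = -2, c = -2, d = 0, e = 0.
So p(x) = 4x^4 - 2x^3 - 2x^2.
Check: p(-3) = 360. ✓

p(x) = 4x^4 - 2x^3 - 2x^2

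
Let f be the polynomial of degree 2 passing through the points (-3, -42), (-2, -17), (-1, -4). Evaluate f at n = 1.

-14

Write f(n) = an^2 + bn + c. Substituting each data point gives a linear system:
  9a - 3b + c = -42
  4a - 2b + c = -17
  a - b + c = -4
Solving the system yields a = -6, b = -5, c = -3.
So f(n) = -6n^2 - 5n - 3.
Then f(1) = -14.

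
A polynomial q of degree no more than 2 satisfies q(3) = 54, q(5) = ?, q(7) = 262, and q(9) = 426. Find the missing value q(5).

The 3 known points determine the degree-2 polynomial uniquely.
Write q(n) = an^2 + bn + c. Substituting each data point gives a linear system:
  9a + 3b + c = 54
  49a + 7b + c = 262
  81a + 9b + c = 426
Solving the system yields a = 5, b = 2, c = 3.
So q(n) = 5n^2 + 2n + 3.
Then q(5) = 138.

138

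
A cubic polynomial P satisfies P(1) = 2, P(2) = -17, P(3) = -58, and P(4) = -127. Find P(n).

P(n) = -n^3 - 5n^2 + 3n + 5

Using the Lagrange interpolation formula with nodes 1, 2, 3, 4:
  L_0(n) = (n - 2)(n - 3)(n - 4) / -6
  L_1(n) = (n - 1)(n - 3)(n - 4) / 2
  L_2(n) = (n - 1)(n - 2)(n - 4) / -2
  L_3(n) = (n - 1)(n - 2)(n - 3) / 6
Then P(n) = 2·L_0(n) - 17·L_1(n) - 58·L_2(n) - 127·L_3(n).
Expanding and collecting terms gives P(n) = -n^3 - 5n^2 + 3n + 5.
Check: P(2) = -17. ✓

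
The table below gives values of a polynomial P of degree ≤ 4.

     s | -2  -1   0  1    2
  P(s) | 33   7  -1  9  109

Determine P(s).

Write P(s) = as^4 + bs^3 + cs^2 + ds + e. Substituting each data point gives a linear system:
  16a - 8b + 4c - 2d + e = 33
  a - b + c - d + e = 7
  e = -1
  a + b + c + d + e = 9
  16a + 8b + 4c + 2d + e = 109
Solving the system yields a = 3, b = 6, c = 6, d = -5, e = -1.
So P(s) = 3s⁴ + 6s³ + 6s² - 5s - 1.
Check: P(-1) = 7. ✓

P(s) = 3s^4 + 6s^3 + 6s^2 - 5s - 1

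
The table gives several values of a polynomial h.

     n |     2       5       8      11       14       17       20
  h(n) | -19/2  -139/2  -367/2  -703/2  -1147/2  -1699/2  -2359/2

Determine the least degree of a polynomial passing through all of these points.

Forward differences of the values at n = 2, 5, 8, 11, 14, 17, 20:
  h  : -19/2  -139/2  -367/2  -703/2  -1147/2  -1699/2  -2359/2
  Δ  : -60  -114  -168  -222  -276  -330
  Δ^2: -54  -54  -54  -54  -54
  Δ^3: 0  0  0  0
  Δ^4: 0  0  0
  Δ^5: 0  0
  Δ^6: 0
The second differences are constant (-54) and nonzero, while all higher differences vanish, so the minimal degree is 2.

2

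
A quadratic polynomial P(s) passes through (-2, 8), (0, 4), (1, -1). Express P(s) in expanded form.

P(s) = -s^2 - 4s + 4

Write P(s) = as^2 + bs + c. Substituting each data point gives a linear system:
  4a - 2b + c = 8
  c = 4
  a + b + c = -1
Solving the system yields a = -1, b = -4, c = 4.
So P(s) = -s^2 - 4s + 4.
Check: P(0) = 4. ✓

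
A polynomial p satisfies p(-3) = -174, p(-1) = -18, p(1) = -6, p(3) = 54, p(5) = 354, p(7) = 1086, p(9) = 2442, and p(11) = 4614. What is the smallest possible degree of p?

3

Forward differences of the values at u = -3, -1, 1, 3, 5, 7, 9, 11:
  p  : -174  -18  -6  54  354  1086  2442  4614
  Δ  : 156  12  60  300  732  1356  2172
  Δ^2: -144  48  240  432  624  816
  Δ^3: 192  192  192  192  192
  Δ^4: 0  0  0  0
  Δ^5: 0  0  0
  Δ^6: 0  0
  Δ^7: 0
The third differences are constant (192) and nonzero, while all higher differences vanish, so the minimal degree is 3.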